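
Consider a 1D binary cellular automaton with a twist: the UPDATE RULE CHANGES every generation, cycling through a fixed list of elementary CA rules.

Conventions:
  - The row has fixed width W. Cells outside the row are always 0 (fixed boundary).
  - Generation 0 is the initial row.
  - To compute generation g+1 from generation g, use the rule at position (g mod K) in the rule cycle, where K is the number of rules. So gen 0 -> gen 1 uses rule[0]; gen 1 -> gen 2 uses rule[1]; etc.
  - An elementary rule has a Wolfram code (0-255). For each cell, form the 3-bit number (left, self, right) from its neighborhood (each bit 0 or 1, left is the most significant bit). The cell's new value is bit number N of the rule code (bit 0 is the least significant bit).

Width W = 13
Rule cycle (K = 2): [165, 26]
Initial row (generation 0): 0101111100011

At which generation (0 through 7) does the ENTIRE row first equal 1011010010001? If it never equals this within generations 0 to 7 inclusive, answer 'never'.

Answer: never

Derivation:
Gen 0: 0101111100011
Gen 1 (rule 165): 0110111001000
Gen 2 (rule 26): 1100100110100
Gen 3 (rule 165): 0000100001101
Gen 4 (rule 26): 0001010011000
Gen 5 (rule 165): 1101110000011
Gen 6 (rule 26): 1001001000110
Gen 7 (rule 165): 1001001010000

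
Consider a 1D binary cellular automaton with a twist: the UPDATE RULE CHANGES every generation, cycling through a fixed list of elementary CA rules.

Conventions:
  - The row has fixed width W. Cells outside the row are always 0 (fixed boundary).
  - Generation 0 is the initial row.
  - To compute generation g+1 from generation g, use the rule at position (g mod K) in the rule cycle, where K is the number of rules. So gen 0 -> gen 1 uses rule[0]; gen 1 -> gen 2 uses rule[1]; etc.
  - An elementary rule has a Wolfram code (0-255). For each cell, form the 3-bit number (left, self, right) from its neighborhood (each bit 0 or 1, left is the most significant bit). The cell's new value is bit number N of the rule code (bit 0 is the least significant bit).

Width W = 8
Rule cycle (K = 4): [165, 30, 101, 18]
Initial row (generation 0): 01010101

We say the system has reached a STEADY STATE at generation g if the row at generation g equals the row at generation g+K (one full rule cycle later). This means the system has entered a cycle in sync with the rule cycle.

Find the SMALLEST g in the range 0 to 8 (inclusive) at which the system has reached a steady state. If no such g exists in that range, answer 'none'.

Gen 0: 01010101
Gen 1 (rule 165): 01111111
Gen 2 (rule 30): 11000000
Gen 3 (rule 101): 01011111
Gen 4 (rule 18): 10000000
Gen 5 (rule 165): 10111111
Gen 6 (rule 30): 10100000
Gen 7 (rule 101): 11101111
Gen 8 (rule 18): 00000000
Gen 9 (rule 165): 11111111
Gen 10 (rule 30): 10000000
Gen 11 (rule 101): 10111111
Gen 12 (rule 18): 00000000

Answer: 8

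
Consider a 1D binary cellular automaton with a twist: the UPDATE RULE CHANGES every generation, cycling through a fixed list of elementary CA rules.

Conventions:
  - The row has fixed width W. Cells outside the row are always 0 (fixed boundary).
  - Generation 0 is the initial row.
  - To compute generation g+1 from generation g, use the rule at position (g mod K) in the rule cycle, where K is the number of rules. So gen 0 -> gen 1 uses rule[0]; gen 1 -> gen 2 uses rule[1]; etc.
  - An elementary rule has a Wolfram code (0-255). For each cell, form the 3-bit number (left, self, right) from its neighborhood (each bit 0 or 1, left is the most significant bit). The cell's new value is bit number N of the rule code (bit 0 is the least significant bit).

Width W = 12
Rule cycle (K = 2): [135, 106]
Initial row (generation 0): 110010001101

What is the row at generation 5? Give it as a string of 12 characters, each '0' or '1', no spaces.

Answer: 011001100100

Derivation:
Gen 0: 110010001101
Gen 1 (rule 135): 000110110001
Gen 2 (rule 106): 001111110010
Gen 3 (rule 135): 110111100110
Gen 4 (rule 106): 111100101110
Gen 5 (rule 135): 011001100100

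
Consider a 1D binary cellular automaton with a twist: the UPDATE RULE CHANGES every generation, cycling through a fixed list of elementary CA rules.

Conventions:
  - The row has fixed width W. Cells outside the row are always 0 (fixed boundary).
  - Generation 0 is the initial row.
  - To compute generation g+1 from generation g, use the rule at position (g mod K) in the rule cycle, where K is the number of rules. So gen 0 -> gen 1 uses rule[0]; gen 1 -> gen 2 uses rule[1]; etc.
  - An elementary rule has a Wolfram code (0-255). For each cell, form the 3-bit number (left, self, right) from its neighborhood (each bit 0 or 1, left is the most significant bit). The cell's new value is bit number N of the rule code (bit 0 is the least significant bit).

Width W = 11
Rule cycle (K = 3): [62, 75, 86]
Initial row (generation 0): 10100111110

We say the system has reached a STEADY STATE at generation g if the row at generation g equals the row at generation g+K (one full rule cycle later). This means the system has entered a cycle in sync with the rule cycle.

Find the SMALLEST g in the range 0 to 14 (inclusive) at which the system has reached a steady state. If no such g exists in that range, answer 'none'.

Answer: none

Derivation:
Gen 0: 10100111110
Gen 1 (rule 62): 11111100001
Gen 2 (rule 75): 10000101110
Gen 3 (rule 86): 11001100011
Gen 4 (rule 62): 10111010110
Gen 5 (rule 75): 00101000110
Gen 6 (rule 86): 01101101011
Gen 7 (rule 62): 11011011110
Gen 8 (rule 75): 11011010010
Gen 9 (rule 86): 01001011111
Gen 10 (rule 62): 11111110000
Gen 11 (rule 75): 10000010111
Gen 12 (rule 86): 11000110001
Gen 13 (rule 62): 10101101011
Gen 14 (rule 75): 00001100011
Gen 15 (rule 86): 00010110101
Gen 16 (rule 62): 00111101111
Gen 17 (rule 75): 11100101001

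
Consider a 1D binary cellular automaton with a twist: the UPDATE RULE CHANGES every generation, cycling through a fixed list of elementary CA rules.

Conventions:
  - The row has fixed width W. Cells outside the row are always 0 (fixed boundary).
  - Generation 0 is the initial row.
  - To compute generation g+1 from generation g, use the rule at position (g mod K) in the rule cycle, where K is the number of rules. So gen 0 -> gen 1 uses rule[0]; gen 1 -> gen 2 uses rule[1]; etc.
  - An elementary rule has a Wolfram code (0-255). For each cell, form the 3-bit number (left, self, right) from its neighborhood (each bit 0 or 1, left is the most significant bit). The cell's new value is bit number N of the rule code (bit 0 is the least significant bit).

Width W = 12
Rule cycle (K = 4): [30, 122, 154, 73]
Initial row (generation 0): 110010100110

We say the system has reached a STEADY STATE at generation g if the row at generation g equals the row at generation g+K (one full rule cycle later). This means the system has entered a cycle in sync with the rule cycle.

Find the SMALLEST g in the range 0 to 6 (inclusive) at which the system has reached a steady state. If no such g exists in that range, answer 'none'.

Gen 0: 110010100110
Gen 1 (rule 30): 101110111101
Gen 2 (rule 122): 011011100110
Gen 3 (rule 154): 110011011101
Gen 4 (rule 73): 110011010100
Gen 5 (rule 30): 101110010110
Gen 6 (rule 122): 011011101111
Gen 7 (rule 154): 110011001110
Gen 8 (rule 73): 110011001010
Gen 9 (rule 30): 101110111011
Gen 10 (rule 122): 011011101111

Answer: 6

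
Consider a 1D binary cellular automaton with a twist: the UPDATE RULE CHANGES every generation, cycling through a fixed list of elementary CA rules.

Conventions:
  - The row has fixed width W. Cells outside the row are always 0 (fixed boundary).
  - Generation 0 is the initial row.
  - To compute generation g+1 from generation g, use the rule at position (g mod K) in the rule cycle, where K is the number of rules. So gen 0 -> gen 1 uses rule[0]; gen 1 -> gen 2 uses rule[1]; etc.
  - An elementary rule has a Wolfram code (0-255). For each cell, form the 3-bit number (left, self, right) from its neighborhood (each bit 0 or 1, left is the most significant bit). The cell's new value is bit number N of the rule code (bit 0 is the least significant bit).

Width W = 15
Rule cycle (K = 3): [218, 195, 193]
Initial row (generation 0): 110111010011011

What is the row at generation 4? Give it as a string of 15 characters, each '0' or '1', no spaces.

Answer: 000010100111100

Derivation:
Gen 0: 110111010011011
Gen 1 (rule 218): 110111001111011
Gen 2 (rule 195): 010011010111001
Gen 3 (rule 193): 000001000011000
Gen 4 (rule 218): 000010100111100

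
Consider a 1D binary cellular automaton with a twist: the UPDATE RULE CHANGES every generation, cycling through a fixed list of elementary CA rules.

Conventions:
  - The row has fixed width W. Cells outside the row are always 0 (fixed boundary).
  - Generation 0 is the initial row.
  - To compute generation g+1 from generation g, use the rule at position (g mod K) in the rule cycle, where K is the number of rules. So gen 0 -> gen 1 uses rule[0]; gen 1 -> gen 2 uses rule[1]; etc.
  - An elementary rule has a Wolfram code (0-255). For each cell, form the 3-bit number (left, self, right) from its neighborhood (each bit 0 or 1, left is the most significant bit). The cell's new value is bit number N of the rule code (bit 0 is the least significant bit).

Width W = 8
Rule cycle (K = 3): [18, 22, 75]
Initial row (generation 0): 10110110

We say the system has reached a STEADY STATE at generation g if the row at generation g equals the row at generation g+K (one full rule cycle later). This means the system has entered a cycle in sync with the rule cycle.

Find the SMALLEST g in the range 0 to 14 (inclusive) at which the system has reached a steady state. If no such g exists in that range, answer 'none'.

Answer: 3

Derivation:
Gen 0: 10110110
Gen 1 (rule 18): 00000001
Gen 2 (rule 22): 00000011
Gen 3 (rule 75): 11111111
Gen 4 (rule 18): 00000000
Gen 5 (rule 22): 00000000
Gen 6 (rule 75): 11111111
Gen 7 (rule 18): 00000000
Gen 8 (rule 22): 00000000
Gen 9 (rule 75): 11111111
Gen 10 (rule 18): 00000000
Gen 11 (rule 22): 00000000
Gen 12 (rule 75): 11111111
Gen 13 (rule 18): 00000000
Gen 14 (rule 22): 00000000
Gen 15 (rule 75): 11111111
Gen 16 (rule 18): 00000000
Gen 17 (rule 22): 00000000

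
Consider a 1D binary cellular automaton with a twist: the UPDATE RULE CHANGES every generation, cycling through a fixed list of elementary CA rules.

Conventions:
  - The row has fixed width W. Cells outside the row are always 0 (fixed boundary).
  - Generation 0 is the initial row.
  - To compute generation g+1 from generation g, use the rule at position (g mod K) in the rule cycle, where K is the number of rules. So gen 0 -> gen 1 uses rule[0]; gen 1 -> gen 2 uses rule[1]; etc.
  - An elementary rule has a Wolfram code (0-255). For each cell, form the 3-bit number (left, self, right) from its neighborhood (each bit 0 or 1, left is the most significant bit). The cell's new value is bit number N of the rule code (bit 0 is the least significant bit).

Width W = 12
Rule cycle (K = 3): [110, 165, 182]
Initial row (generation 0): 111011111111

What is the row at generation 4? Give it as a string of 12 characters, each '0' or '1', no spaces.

Gen 0: 111011111111
Gen 1 (rule 110): 101110000001
Gen 2 (rule 165): 110100111101
Gen 3 (rule 182): 001111011011
Gen 4 (rule 110): 011001111111

Answer: 011001111111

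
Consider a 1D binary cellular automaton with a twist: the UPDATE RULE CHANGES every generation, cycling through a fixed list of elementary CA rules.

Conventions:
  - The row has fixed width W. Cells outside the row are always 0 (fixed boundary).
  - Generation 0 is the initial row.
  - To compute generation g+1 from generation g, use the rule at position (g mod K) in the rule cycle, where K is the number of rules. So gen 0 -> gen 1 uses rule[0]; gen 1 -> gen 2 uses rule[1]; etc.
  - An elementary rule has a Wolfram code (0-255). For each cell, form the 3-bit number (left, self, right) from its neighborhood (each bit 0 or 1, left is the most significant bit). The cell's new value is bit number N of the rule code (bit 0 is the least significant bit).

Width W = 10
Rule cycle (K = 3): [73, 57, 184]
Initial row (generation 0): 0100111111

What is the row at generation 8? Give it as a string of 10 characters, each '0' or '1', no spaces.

Answer: 0101100101

Derivation:
Gen 0: 0100111111
Gen 1 (rule 73): 0000100001
Gen 2 (rule 57): 1110011100
Gen 3 (rule 184): 1101011010
Gen 4 (rule 73): 1100011000
Gen 5 (rule 57): 1011010111
Gen 6 (rule 184): 0110101110
Gen 7 (rule 73): 0110001010
Gen 8 (rule 57): 0101100101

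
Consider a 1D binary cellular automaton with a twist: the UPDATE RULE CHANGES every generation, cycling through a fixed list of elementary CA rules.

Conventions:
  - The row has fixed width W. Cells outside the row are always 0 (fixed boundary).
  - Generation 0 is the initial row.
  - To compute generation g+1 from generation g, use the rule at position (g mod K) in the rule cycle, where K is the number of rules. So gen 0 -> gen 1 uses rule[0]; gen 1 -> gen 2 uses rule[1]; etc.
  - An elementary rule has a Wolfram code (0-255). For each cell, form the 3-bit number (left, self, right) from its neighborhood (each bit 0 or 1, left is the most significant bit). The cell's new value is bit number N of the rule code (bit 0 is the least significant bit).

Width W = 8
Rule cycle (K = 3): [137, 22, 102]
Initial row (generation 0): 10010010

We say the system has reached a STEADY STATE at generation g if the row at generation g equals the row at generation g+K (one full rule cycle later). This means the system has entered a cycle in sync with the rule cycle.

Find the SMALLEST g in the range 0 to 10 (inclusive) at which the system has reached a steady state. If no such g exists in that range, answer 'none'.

Gen 0: 10010010
Gen 1 (rule 137): 00000000
Gen 2 (rule 22): 00000000
Gen 3 (rule 102): 00000000
Gen 4 (rule 137): 11111111
Gen 5 (rule 22): 00000000
Gen 6 (rule 102): 00000000
Gen 7 (rule 137): 11111111
Gen 8 (rule 22): 00000000
Gen 9 (rule 102): 00000000
Gen 10 (rule 137): 11111111
Gen 11 (rule 22): 00000000
Gen 12 (rule 102): 00000000
Gen 13 (rule 137): 11111111

Answer: 2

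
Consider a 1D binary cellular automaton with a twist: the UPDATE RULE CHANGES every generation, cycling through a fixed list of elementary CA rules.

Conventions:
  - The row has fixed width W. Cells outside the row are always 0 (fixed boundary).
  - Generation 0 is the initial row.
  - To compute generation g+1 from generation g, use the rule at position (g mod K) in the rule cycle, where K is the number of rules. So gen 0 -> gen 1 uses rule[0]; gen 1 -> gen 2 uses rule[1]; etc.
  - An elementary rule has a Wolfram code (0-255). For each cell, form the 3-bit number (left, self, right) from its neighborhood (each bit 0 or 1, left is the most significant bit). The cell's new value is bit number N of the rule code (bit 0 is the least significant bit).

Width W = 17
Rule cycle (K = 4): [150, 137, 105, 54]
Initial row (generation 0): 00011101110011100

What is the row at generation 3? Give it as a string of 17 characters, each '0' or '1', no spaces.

Gen 0: 00011101110011100
Gen 1 (rule 150): 00101000101101010
Gen 2 (rule 137): 10000010001000000
Gen 3 (rule 105): 00111000100011111

Answer: 00111000100011111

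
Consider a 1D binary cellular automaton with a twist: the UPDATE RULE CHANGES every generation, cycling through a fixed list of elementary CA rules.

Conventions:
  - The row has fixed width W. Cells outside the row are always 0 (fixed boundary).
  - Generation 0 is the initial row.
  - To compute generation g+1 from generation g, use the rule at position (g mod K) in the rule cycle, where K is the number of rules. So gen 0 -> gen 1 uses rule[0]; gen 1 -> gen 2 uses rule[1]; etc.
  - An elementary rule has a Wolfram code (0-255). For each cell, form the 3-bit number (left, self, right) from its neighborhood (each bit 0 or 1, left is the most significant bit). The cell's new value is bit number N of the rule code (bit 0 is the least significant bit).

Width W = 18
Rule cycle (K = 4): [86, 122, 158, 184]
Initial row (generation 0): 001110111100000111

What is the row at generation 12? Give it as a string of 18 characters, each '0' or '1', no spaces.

Gen 0: 001110111100000111
Gen 1 (rule 86): 010010000110001001
Gen 2 (rule 122): 101101001111010110
Gen 3 (rule 158): 101001111110010101
Gen 4 (rule 184): 010101111101001010
Gen 5 (rule 86): 110100000101111011
Gen 6 (rule 122): 111010001011001111
Gen 7 (rule 158): 110011011010111110
Gen 8 (rule 184): 101010110101111101
Gen 9 (rule 86): 101010010100000101
Gen 10 (rule 122): 010101101010001010
Gen 11 (rule 158): 110101001011011011
Gen 12 (rule 184): 101010100110110110

Answer: 101010100110110110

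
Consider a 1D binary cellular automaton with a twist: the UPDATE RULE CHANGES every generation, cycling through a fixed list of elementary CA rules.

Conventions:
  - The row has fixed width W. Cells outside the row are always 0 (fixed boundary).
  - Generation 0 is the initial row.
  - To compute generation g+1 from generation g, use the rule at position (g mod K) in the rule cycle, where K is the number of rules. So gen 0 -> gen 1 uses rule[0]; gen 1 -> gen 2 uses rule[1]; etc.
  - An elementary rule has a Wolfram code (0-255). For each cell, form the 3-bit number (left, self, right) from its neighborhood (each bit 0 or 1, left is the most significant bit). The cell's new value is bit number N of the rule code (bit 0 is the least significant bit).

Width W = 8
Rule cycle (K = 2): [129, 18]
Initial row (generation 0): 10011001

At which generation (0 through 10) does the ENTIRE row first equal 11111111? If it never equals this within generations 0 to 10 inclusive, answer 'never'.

Gen 0: 10011001
Gen 1 (rule 129): 00000000
Gen 2 (rule 18): 00000000
Gen 3 (rule 129): 11111111
Gen 4 (rule 18): 00000000
Gen 5 (rule 129): 11111111
Gen 6 (rule 18): 00000000
Gen 7 (rule 129): 11111111
Gen 8 (rule 18): 00000000
Gen 9 (rule 129): 11111111
Gen 10 (rule 18): 00000000

Answer: 3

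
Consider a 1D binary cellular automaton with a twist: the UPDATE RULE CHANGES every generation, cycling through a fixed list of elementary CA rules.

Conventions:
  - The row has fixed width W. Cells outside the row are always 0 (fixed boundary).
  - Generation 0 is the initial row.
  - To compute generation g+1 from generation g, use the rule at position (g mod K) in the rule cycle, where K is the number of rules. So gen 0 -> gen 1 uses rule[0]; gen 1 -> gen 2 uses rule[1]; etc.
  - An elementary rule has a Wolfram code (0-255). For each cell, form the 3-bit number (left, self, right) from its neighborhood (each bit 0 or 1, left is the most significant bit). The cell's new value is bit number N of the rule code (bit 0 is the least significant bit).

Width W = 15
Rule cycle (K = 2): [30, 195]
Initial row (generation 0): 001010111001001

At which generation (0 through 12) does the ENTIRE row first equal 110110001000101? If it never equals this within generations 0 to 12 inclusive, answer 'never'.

Gen 0: 001010111001001
Gen 1 (rule 30): 011010100111111
Gen 2 (rule 195): 101000001011111
Gen 3 (rule 30): 101100011010000
Gen 4 (rule 195): 000101101000111
Gen 5 (rule 30): 001101001101100
Gen 6 (rule 195): 110100010100101
Gen 7 (rule 30): 100110110111101
Gen 8 (rule 195): 001010010011100
Gen 9 (rule 30): 011011111110010
Gen 10 (rule 195): 101001111110100
Gen 11 (rule 30): 101111000000110
Gen 12 (rule 195): 000111011111010

Answer: never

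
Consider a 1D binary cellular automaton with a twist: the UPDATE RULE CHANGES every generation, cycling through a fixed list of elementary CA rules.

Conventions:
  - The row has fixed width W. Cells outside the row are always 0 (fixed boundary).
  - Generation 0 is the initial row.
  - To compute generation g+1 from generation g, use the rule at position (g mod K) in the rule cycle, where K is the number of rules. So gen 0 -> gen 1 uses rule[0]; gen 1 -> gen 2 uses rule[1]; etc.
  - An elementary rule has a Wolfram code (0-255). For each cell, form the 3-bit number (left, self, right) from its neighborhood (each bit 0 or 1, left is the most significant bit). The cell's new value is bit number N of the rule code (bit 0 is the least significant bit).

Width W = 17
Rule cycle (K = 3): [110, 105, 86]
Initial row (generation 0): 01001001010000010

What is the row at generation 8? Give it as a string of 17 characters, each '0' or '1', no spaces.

Gen 0: 01001001010000010
Gen 1 (rule 110): 11011011110000110
Gen 2 (rule 105): 11111110010110110
Gen 3 (rule 86): 00000011110010011
Gen 4 (rule 110): 00000110010110111
Gen 5 (rule 105): 11110110001111101
Gen 6 (rule 86): 00010011010000101
Gen 7 (rule 110): 00110111110001111
Gen 8 (rule 105): 10111100010101001

Answer: 10111100010101001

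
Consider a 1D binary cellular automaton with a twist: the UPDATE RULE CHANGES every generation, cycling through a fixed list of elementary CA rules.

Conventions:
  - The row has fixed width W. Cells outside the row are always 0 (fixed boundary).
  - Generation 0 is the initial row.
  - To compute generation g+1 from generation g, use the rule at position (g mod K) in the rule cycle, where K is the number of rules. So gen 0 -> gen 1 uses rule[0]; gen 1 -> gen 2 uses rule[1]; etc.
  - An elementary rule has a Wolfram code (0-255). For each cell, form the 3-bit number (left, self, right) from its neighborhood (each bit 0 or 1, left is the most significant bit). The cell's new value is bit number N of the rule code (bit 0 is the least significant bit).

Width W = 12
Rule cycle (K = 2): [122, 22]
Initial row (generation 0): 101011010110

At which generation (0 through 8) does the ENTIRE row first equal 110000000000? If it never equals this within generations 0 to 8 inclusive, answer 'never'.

Answer: 2

Derivation:
Gen 0: 101011010110
Gen 1 (rule 122): 010111101111
Gen 2 (rule 22): 110000000000
Gen 3 (rule 122): 111000000000
Gen 4 (rule 22): 000100000000
Gen 5 (rule 122): 001010000000
Gen 6 (rule 22): 011011000000
Gen 7 (rule 122): 111111100000
Gen 8 (rule 22): 000000010000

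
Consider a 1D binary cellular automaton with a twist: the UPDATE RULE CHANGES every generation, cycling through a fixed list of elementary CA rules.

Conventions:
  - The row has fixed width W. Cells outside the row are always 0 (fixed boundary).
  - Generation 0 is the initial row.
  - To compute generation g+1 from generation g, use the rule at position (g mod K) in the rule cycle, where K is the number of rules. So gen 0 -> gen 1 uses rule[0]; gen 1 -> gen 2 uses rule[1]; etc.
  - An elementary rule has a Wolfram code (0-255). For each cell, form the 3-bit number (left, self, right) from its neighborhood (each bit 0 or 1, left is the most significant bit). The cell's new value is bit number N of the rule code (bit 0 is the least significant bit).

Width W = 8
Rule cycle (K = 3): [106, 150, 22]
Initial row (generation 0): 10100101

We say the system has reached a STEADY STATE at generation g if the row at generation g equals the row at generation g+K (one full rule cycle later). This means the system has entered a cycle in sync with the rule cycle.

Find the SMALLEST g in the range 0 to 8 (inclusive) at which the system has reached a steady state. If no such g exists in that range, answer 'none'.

Gen 0: 10100101
Gen 1 (rule 106): 01001010
Gen 2 (rule 150): 11111011
Gen 3 (rule 22): 00000000
Gen 4 (rule 106): 00000000
Gen 5 (rule 150): 00000000
Gen 6 (rule 22): 00000000
Gen 7 (rule 106): 00000000
Gen 8 (rule 150): 00000000
Gen 9 (rule 22): 00000000
Gen 10 (rule 106): 00000000
Gen 11 (rule 150): 00000000

Answer: 3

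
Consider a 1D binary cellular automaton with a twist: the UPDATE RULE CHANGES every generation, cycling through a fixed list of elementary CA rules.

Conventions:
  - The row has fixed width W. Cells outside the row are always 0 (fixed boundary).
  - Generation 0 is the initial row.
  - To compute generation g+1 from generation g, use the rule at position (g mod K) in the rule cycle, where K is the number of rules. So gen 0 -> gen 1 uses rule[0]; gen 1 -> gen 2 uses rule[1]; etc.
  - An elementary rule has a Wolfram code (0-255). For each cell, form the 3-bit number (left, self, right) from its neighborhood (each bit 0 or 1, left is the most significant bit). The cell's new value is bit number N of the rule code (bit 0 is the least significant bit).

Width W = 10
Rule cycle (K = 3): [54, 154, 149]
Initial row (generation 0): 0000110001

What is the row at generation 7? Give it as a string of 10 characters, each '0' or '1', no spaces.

Gen 0: 0000110001
Gen 1 (rule 54): 0001001011
Gen 2 (rule 154): 0010110010
Gen 3 (rule 149): 1010001011
Gen 4 (rule 54): 1111011100
Gen 5 (rule 154): 1110011010
Gen 6 (rule 149): 0101000011
Gen 7 (rule 54): 1111100100

Answer: 1111100100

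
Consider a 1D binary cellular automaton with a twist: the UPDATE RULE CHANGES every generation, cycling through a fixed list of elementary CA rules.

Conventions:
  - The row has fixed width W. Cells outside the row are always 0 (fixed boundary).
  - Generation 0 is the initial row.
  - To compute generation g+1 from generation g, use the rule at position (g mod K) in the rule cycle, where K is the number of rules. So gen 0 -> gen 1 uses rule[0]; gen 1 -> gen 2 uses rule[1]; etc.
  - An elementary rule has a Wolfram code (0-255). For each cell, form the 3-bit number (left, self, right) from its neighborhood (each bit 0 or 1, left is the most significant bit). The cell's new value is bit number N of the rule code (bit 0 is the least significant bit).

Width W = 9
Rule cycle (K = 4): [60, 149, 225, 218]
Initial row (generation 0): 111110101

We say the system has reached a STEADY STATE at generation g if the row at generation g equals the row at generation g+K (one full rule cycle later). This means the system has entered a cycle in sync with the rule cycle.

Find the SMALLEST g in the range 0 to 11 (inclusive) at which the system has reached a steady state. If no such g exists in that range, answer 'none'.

Answer: 0

Derivation:
Gen 0: 111110101
Gen 1 (rule 60): 100001111
Gen 2 (rule 149): 111100110
Gen 3 (rule 225): 011100010
Gen 4 (rule 218): 111110101
Gen 5 (rule 60): 100001111
Gen 6 (rule 149): 111100110
Gen 7 (rule 225): 011100010
Gen 8 (rule 218): 111110101
Gen 9 (rule 60): 100001111
Gen 10 (rule 149): 111100110
Gen 11 (rule 225): 011100010
Gen 12 (rule 218): 111110101
Gen 13 (rule 60): 100001111
Gen 14 (rule 149): 111100110
Gen 15 (rule 225): 011100010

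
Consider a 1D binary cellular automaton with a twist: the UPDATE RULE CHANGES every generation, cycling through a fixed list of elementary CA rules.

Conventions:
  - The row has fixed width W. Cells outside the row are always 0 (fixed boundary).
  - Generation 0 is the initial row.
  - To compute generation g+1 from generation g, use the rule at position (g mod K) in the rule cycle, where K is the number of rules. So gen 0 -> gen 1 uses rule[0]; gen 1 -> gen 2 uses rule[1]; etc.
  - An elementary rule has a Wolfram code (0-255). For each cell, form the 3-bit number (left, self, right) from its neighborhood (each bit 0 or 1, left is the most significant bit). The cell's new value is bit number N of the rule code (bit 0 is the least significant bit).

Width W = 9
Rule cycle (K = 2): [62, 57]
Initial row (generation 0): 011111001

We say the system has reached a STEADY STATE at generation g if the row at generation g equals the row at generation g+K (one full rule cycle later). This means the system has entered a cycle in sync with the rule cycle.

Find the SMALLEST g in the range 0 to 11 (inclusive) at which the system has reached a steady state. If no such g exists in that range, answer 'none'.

Gen 0: 011111001
Gen 1 (rule 62): 110000111
Gen 2 (rule 57): 101110100
Gen 3 (rule 62): 111001110
Gen 4 (rule 57): 100101001
Gen 5 (rule 62): 111111111
Gen 6 (rule 57): 100000000
Gen 7 (rule 62): 110000000
Gen 8 (rule 57): 101111111
Gen 9 (rule 62): 111000000
Gen 10 (rule 57): 100111111
Gen 11 (rule 62): 111100000
Gen 12 (rule 57): 100011111
Gen 13 (rule 62): 110110000

Answer: none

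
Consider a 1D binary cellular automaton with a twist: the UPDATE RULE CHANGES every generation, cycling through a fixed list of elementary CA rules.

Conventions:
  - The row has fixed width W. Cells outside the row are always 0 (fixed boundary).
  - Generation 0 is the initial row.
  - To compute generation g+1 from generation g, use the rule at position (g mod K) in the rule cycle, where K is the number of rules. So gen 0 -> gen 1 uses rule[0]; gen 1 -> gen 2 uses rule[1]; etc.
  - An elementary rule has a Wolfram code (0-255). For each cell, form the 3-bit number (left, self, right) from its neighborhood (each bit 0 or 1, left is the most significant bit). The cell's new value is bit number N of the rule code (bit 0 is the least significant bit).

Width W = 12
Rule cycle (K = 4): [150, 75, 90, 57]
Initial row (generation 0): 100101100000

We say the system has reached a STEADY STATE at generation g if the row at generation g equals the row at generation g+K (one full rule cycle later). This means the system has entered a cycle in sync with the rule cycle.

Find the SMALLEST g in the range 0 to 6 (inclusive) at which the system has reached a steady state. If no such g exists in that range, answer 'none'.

Gen 0: 100101100000
Gen 1 (rule 150): 111100010000
Gen 2 (rule 75): 100101100111
Gen 3 (rule 90): 011001111101
Gen 4 (rule 57): 010101000010
Gen 5 (rule 150): 110101100111
Gen 6 (rule 75): 110001101101
Gen 7 (rule 90): 111011101100
Gen 8 (rule 57): 100110011011
Gen 9 (rule 150): 111001100000
Gen 10 (rule 75): 101011101111

Answer: none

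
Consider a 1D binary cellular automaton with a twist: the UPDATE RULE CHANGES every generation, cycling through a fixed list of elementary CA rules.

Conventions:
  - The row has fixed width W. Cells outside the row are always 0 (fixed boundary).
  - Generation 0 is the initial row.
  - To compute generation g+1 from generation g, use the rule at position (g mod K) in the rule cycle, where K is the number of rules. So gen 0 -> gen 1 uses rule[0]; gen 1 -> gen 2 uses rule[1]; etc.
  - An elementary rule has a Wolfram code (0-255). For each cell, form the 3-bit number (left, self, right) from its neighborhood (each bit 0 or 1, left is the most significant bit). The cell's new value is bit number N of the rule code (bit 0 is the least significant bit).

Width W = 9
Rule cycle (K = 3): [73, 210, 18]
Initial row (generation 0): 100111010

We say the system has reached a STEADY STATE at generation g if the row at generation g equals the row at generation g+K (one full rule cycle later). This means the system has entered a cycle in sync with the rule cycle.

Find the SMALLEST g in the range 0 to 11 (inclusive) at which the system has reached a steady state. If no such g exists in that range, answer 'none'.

Gen 0: 100111010
Gen 1 (rule 73): 000101000
Gen 2 (rule 210): 001000100
Gen 3 (rule 18): 010101010
Gen 4 (rule 73): 000000000
Gen 5 (rule 210): 000000000
Gen 6 (rule 18): 000000000
Gen 7 (rule 73): 111111111
Gen 8 (rule 210): 011111111
Gen 9 (rule 18): 100000000
Gen 10 (rule 73): 001111111
Gen 11 (rule 210): 010111111
Gen 12 (rule 18): 100000000
Gen 13 (rule 73): 001111111
Gen 14 (rule 210): 010111111

Answer: 9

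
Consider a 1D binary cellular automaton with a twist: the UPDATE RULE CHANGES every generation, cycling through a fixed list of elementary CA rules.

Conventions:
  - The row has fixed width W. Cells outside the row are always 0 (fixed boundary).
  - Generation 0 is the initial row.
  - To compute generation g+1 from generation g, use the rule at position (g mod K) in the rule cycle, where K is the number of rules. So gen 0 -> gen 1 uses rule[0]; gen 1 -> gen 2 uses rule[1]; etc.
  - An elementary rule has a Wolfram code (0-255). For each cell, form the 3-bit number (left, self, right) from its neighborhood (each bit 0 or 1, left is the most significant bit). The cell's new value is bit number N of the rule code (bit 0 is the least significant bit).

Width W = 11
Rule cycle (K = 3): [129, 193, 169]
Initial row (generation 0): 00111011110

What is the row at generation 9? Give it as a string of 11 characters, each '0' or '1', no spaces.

Answer: 00101111110

Derivation:
Gen 0: 00111011110
Gen 1 (rule 129): 10010001100
Gen 2 (rule 193): 00000100101
Gen 3 (rule 169): 11110000010
Gen 4 (rule 129): 01100111000
Gen 5 (rule 193): 00100011011
Gen 6 (rule 169): 10001010110
Gen 7 (rule 129): 00100000000
Gen 8 (rule 193): 10001111111
Gen 9 (rule 169): 00101111110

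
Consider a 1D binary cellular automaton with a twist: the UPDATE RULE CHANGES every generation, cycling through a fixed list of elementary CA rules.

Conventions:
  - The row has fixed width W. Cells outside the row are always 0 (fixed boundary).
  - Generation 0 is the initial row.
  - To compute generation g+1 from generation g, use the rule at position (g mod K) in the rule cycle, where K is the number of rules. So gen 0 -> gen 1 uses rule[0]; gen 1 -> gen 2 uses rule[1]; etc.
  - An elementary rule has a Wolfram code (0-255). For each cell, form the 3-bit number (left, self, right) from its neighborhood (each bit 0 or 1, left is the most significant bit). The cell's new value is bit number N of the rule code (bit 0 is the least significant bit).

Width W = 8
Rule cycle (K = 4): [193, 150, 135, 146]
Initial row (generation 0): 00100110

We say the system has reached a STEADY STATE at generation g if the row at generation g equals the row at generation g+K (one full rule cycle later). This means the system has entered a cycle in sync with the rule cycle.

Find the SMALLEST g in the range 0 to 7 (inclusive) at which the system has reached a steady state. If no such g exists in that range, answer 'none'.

Gen 0: 00100110
Gen 1 (rule 193): 10000010
Gen 2 (rule 150): 11000111
Gen 3 (rule 135): 00011010
Gen 4 (rule 146): 00100001
Gen 5 (rule 193): 10001100
Gen 6 (rule 150): 11010010
Gen 7 (rule 135): 00010110
Gen 8 (rule 146): 00100001
Gen 9 (rule 193): 10001100
Gen 10 (rule 150): 11010010
Gen 11 (rule 135): 00010110

Answer: 4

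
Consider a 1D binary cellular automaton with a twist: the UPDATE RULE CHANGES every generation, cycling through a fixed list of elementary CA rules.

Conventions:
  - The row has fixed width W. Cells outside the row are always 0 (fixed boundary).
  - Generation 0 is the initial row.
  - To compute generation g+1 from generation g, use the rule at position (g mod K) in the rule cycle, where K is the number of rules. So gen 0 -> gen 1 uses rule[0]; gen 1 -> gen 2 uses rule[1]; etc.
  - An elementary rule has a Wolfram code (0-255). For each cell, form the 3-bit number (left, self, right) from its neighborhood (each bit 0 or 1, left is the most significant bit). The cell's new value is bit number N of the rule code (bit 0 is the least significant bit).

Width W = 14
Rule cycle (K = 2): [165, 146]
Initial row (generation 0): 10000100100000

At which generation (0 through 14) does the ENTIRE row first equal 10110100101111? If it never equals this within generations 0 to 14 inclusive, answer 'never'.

Answer: 1

Derivation:
Gen 0: 10000100100000
Gen 1 (rule 165): 10110100101111
Gen 2 (rule 146): 00000011000110
Gen 3 (rule 165): 11111000010000
Gen 4 (rule 146): 01110100101000
Gen 5 (rule 165): 00101100111011
Gen 6 (rule 146): 01000011010000
Gen 7 (rule 165): 01011000110111
Gen 8 (rule 146): 10000101000010
Gen 9 (rule 165): 10110111011010
Gen 10 (rule 146): 00000010000001
Gen 11 (rule 165): 11111010111101
Gen 12 (rule 146): 01110000011000
Gen 13 (rule 165): 00100111000011
Gen 14 (rule 146): 01011010100100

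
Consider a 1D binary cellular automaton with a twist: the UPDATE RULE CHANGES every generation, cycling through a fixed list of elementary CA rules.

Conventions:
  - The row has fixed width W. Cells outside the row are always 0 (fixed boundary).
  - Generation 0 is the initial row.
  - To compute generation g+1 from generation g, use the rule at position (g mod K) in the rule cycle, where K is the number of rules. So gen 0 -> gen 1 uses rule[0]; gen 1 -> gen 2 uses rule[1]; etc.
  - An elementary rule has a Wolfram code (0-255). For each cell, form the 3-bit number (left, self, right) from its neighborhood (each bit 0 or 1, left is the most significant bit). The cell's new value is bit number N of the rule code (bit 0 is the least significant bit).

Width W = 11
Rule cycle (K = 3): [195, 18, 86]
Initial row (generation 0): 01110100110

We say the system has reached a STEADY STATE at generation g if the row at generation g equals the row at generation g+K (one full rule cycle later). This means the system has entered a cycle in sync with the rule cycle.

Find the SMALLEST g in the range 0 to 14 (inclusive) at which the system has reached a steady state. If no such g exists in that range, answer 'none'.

Gen 0: 01110100110
Gen 1 (rule 195): 10110001010
Gen 2 (rule 18): 00001010001
Gen 3 (rule 86): 00011011011
Gen 4 (rule 195): 11101001001
Gen 5 (rule 18): 00000110110
Gen 6 (rule 86): 00001010011
Gen 7 (rule 195): 11110000101
Gen 8 (rule 18): 00001001000
Gen 9 (rule 86): 00011111100
Gen 10 (rule 195): 11101111101
Gen 11 (rule 18): 00000000000
Gen 12 (rule 86): 00000000000
Gen 13 (rule 195): 11111111111
Gen 14 (rule 18): 00000000000
Gen 15 (rule 86): 00000000000
Gen 16 (rule 195): 11111111111
Gen 17 (rule 18): 00000000000

Answer: 11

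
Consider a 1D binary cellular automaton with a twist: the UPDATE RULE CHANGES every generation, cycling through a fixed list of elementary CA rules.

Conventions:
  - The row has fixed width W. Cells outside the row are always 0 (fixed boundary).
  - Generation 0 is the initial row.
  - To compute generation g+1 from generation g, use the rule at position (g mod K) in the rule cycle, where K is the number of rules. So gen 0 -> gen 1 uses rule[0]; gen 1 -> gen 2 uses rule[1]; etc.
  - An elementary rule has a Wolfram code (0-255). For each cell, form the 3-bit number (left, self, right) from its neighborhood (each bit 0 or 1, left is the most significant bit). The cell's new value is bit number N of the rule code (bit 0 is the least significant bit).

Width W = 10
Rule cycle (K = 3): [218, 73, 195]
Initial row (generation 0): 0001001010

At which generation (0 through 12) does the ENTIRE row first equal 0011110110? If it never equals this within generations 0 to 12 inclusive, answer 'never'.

Gen 0: 0001001010
Gen 1 (rule 218): 0010110001
Gen 2 (rule 73): 1000110100
Gen 3 (rule 195): 0011010001
Gen 4 (rule 218): 0111001010
Gen 5 (rule 73): 0101000000
Gen 6 (rule 195): 1000011111
Gen 7 (rule 218): 0100111111
Gen 8 (rule 73): 0000100001
Gen 9 (rule 195): 1111001110
Gen 10 (rule 218): 1111111111
Gen 11 (rule 73): 1000000001
Gen 12 (rule 195): 0011111110

Answer: never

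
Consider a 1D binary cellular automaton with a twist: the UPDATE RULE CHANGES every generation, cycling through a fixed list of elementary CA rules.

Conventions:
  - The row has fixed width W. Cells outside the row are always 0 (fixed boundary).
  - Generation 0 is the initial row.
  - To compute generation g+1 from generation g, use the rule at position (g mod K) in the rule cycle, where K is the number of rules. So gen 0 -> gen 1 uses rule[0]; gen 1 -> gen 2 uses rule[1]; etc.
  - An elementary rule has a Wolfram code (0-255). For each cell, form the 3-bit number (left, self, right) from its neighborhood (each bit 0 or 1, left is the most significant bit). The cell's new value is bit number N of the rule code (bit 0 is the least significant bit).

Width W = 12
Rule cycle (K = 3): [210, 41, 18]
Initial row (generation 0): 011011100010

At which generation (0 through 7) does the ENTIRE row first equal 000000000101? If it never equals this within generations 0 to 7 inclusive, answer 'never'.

Answer: 7

Derivation:
Gen 0: 011011100010
Gen 1 (rule 210): 101001110101
Gen 2 (rule 41): 010001001010
Gen 3 (rule 18): 101010110001
Gen 4 (rule 210): 000000011010
Gen 5 (rule 41): 111111010100
Gen 6 (rule 18): 000000000010
Gen 7 (rule 210): 000000000101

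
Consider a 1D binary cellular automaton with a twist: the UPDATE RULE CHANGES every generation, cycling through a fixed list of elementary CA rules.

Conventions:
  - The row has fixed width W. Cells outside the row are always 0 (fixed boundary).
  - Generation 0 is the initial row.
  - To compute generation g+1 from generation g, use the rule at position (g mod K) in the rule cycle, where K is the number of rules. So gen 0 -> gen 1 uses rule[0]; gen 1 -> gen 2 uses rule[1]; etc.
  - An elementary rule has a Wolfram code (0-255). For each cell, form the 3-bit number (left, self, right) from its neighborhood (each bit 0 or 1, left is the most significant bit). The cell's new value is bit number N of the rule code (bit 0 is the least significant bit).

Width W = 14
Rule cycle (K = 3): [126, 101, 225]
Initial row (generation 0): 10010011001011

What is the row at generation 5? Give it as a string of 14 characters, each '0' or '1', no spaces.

Answer: 10111111110010

Derivation:
Gen 0: 10010011001011
Gen 1 (rule 126): 11111111111111
Gen 2 (rule 101): 00000000000001
Gen 3 (rule 225): 11111111111100
Gen 4 (rule 126): 10000000000110
Gen 5 (rule 101): 10111111110010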